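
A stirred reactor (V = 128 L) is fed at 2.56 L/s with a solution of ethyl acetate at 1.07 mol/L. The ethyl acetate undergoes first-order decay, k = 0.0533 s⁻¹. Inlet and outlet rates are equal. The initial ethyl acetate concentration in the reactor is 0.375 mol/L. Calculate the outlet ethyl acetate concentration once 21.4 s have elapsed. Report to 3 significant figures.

0.309 mol/L

Species balance: V dC/dt = Q C_in − Q C − k V C.
This is linear with rate a = Q/V + k = 0.073300 s⁻¹.
C_ss = Q C_in/(Q + kV) = 0.29195 mol/L; C(t) = C_ss + (C₀ − C_ss) e^(−a t).
C(21.4) = 0.29195 + (0.083049)·e^(−0.073300·21.4) = 0.29195 + (0.083049)·0.20833 = 0.30925 mol/L.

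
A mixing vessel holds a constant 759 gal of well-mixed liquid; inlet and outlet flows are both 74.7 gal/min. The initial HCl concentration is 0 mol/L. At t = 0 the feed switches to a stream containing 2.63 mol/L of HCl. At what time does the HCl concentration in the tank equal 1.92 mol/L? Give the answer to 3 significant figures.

13.3 min

Species balance: V dC/dt = Q(C_in − C) ⇒ τ = V/Q = 10.161 min.
C(t) = C_in + (C₀ − C_in) e^(−t/τ). Set C = 1.92 and solve for t:
e^(−t/τ) = (C − C_in)/(C₀ − C_in) = (1.92 − 2.63)/(0 − 2.63) = 0.26996
t = −τ ln(…) = 10.161 × 1.3095 = 13.305 min.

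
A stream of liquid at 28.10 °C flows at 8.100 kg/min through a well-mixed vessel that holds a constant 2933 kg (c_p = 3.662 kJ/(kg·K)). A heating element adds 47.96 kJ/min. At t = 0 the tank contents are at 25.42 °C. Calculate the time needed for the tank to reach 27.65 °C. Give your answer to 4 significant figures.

265.0 min

Heat balance on the well-mixed liquid: M c_p dT/dt = ṁ c_p (T_in − T) + 47.96.
τ = M/ṁ = 362.099 min; T_ss = T_in + Q̇/(ṁ c_p) = 29.7169 °C.
T(t) = T_ss + (T₀ − T_ss) e^(−t/τ). Set T = 27.65:
e^(−t/τ) = (27.65 − 29.7169)/(25.42 − 29.7169) = 0.481018
t = −362.099 · ln(0.481018) = 265.002 min.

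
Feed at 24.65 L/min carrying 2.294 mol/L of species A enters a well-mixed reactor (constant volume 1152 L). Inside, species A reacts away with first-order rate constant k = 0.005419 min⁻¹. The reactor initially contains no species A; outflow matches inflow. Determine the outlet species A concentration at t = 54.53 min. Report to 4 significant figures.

1.406 mol/L

Accumulation = in − out − consumed: V dC/dt = Q C_in − Q C − k V C.
This is linear with rate a = Q/V + k = 0.0268166 min⁻¹.
C_ss = Q C_in/(Q + kV) = 1.83044 mol/L; C(t) = C_ss + (C₀ − C_ss) e^(−a t).
C(54.53) = 1.83044 + (-1.83044)·e^(−0.0268166·54.53) = 1.83044 + (-1.83044)·0.231701 = 1.40632 mol/L.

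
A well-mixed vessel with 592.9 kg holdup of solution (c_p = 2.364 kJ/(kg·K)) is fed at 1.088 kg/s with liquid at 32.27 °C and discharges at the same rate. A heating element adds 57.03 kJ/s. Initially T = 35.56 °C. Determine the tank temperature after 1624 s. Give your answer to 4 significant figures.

M c_p dT/dt = ṁ c_p (T_in − T) + Q̇.
τ = M/ṁ = 544.945 s; T_ss = T_in + Q̇/(ṁ c_p) = 32.27 + 57.03/(1.088·2.364) = 54.4431 °C.
Solution: T(t) = T_ss + (T₀ − T_ss) e^(−t/τ).
T(1624) = 54.4431 + (-18.8831)·e^(−1624/544.945) = 54.4431 + (-18.8831)·0.0507868 = 53.4841 °C.

53.48 °C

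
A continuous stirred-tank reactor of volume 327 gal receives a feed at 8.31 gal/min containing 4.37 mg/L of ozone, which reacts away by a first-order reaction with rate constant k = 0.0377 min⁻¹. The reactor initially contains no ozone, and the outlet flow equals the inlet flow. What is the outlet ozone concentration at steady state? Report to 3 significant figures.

Accumulation = in − out − consumed: V dC/dt = Q C_in − Q C − k V C.
Steady state (dC/dt = 0): C_ss = Q C_in/(Q + kV) = C_in/(1 + kV/Q).
C_ss = 8.31·4.37/(8.31 + 0.0377·327) = 36.315/20.638 = 1.7596 mg/L.

1.76 mg/L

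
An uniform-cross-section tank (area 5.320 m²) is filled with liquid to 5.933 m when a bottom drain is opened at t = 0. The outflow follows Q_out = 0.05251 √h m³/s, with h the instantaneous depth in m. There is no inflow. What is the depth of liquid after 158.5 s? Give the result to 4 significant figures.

With no inflow, A dh/dt = −0.05251 √h.
Separate and integrate: 2(√h − √h₀) = −(0.05251/A) t.
√h = √5.933 − 0.05251·158.5/(2·5.320) = 2.43578 − 0.782221 = 1.65355.
h = 1.65355² = 2.73424 m.

2.734 m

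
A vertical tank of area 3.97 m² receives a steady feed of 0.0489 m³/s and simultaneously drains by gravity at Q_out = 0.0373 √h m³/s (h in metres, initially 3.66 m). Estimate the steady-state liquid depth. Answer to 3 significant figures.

A dh/dt = Q_in − 0.0373 √h. Steady state requires inflow = outflow:
Q_in = 0.0373 √h_ss ⇒ √h_ss = 0.0489/0.0373 = 1.3110.
h_ss = 1.3110² = 1.7187 m. (Since h₀ = 3.66 m > h_ss, the level will fall toward this value.)

1.72 m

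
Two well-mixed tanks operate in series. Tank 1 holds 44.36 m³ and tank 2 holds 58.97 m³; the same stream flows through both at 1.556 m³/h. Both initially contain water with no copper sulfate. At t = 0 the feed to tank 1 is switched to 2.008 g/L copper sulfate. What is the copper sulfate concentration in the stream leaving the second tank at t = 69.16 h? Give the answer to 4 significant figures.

Species balance on tank i: dCᵢ/dt = (Cᵢ₋₁ − Cᵢ)/τᵢ with τᵢ = Vᵢ/Q.
τ₁ = 44.36/1.556 = 28.5090 h; τ₂ = 58.97/1.556 = 37.8985 h.
Tank 1: C₁ = C_in(1 − e^(−t/τ₁)). Tank 2 (τ₁ ≠ τ₂): C₂ = C_in[1 − (τ₁ e^(−t/τ₁) − τ₂ e^(−t/τ₂))/(τ₁ − τ₂)].
At t = 69.16: e^(−t/τ₁) = 0.0883985, e^(−t/τ₂) = 0.161238.
C₂ = 2.008·[1 − (28.5090·0.0883985 − 37.8985·0.161238)/(-9.38946)] = 2.008·0.617603 = 1.24015 g/L.

1.240 g/L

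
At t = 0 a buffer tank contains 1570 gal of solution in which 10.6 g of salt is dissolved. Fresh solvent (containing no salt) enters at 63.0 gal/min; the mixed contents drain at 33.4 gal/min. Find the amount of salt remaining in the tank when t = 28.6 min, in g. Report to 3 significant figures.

6.52 g

Let m(t) be the amount of salt. Volume: V(t) = V₀ + (Q_in − Q_out) t = 1570 + 29.600 t; V(28.6) = 2416.6 gal.
Solute balance: dm/dt = 0 − Q_out C = −Q_out m/V(t).
dm/m = −Q_out dt/(V₀ + 29.600 t); integrating gives ln(m/m₀) = −(Q_out/(Q_in−Q_out)) ln(V/V₀).
m = m₀ (V₀/V)^(Q_out/(Q_in−Q_out)) = 10.6 × (1570/2416.6)^(1.1284) = 6.5157 g.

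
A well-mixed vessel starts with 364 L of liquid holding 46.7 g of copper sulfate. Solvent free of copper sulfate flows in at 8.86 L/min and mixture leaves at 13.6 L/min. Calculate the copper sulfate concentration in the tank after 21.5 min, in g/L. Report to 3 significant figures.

Let m(t) be the amount of copper sulfate. Volume: V(t) = V₀ + (Q_in − Q_out) t = 364 − 4.7400 t; V(21.5) = 262.09 L.
Species balance (pure solvent in): dm/dt = −Q_out · m/V(t).
Separate: dm/m = −Q_out dt/V(t) ⇒ ln(m/m₀) = −(Q_out/(Q_in−Q_out)) ln(V/V₀).
m = m₀ (V₀/V)^(Q_out/(Q_in−Q_out)) = 46.7 × (364/262.09)^(-2.8692) = 18.198 g.
C = m/V = 18.198/262.09 = 0.069434 g/L.

0.0694 g/L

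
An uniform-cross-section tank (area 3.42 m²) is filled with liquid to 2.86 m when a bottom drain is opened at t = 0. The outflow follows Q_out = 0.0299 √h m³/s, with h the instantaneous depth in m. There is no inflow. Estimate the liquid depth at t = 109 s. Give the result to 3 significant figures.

1.48 m

A dh/dt = −Q_out = −0.0299 √h.
This is separable: 2 d(√h)/dt = −0.0299/A, so √h = √h₀ − (0.0299/(2A)) t.
√h = √2.86 − 0.0299·109/(2·3.42) = 1.6912 − 0.47648 = 1.2147.
h = 1.2147² = 1.4754 m.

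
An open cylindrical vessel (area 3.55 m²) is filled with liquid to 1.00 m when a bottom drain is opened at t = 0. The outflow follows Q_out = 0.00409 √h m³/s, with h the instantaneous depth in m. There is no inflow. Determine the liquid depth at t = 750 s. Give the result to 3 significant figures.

Accumulation of liquid (constant cross-section A): A dh/dt = −0.00409 √h.
Separate and integrate: 2(√h − √h₀) = −(0.00409/A) t.
√h = √1.00 − 0.00409·750/(2·3.55) = 1.0000 − 0.43204 = 0.56796.
h = 0.56796² = 0.32258 m.

0.323 m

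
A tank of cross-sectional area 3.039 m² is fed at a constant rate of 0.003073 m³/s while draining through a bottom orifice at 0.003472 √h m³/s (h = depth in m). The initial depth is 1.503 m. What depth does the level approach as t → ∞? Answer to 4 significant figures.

A dh/dt = Q_in − 0.003472 √h. Steady state requires inflow = outflow:
Q_in = 0.003472 √h_ss ⇒ √h_ss = 0.003073/0.003472 = 0.885081.
h_ss = 0.885081² = 0.783368 m. (Since h₀ = 1.503 m > h_ss, the level will fall toward this value.)

0.7834 m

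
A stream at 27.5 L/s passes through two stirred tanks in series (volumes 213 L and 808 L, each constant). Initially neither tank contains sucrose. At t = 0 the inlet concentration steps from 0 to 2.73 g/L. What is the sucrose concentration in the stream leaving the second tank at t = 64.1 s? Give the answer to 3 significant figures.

2.31 g/L

Species balance on tank i: dCᵢ/dt = (Cᵢ₋₁ − Cᵢ)/τᵢ with τᵢ = Vᵢ/Q.
τ₁ = 213/27.5 = 7.7455 s; τ₂ = 808/27.5 = 29.382 s.
Tank 1: C₁ = C_in(1 − e^(−t/τ₁)). Tank 2 (τ₁ ≠ τ₂): C₂ = C_in[1 − (τ₁ e^(−t/τ₁) − τ₂ e^(−t/τ₂))/(τ₁ − τ₂)].
At t = 64.1: e^(−t/τ₁) = 0.00025460, e^(−t/τ₂) = 0.11286.
C₂ = 2.73·[1 − (7.7455·0.00025460 − 29.382·0.11286)/(-21.636)] = 2.73·0.84683 = 2.3118 g/L.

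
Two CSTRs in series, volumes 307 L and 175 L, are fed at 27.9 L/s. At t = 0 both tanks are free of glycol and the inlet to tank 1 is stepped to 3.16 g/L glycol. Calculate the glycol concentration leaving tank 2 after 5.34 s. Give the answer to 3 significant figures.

Each tank obeys Vᵢ dCᵢ/dt = Q(Cᵢ₋₁ − Cᵢ), so τᵢ = Vᵢ/Q.
τ₁ = 307/27.9 = 11.004 s; τ₂ = 175/27.9 = 6.2724 s.
Tank 1: C₁ = C_in(1 − e^(−t/τ₁)). Tank 2 (τ₁ ≠ τ₂): C₂ = C_in[1 − (τ₁ e^(−t/τ₁) − τ₂ e^(−t/τ₂))/(τ₁ − τ₂)].
At t = 5.34: e^(−t/τ₁) = 0.61551, e^(−t/τ₂) = 0.42684.
C₂ = 3.16·[1 − (11.004·0.61551 − 6.2724·0.42684)/(4.7312)] = 3.16·0.13435 = 0.42454 g/L.

0.425 g/L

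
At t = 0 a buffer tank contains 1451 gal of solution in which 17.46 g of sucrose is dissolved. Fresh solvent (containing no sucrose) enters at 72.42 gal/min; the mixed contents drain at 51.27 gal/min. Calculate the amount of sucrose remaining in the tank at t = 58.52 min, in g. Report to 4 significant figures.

Let m(t) be the amount of sucrose. Volume: V(t) = V₀ + (Q_in − Q_out) t = 1451 + 21.1500 t; V(58.52) = 2688.70 gal.
Species balance (pure solvent in): dm/dt = −Q_out · m/V(t).
dm/m = −Q_out dt/(V₀ + 21.1500 t); integrating gives ln(m/m₀) = −(Q_out/(Q_in−Q_out)) ln(V/V₀).
m = m₀ (V₀/V)^(Q_out/(Q_in−Q_out)) = 17.46 × (1451/2688.70)^(2.42411) = 3.91459 g.

3.915 g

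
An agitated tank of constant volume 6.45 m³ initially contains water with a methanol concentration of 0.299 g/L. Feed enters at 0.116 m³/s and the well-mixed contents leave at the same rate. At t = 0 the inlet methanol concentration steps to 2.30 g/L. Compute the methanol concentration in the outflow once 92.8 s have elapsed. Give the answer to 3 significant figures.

Mass balance on the solute (V constant): V dC/dt = Q(C_in − C).
Time constant τ = V/Q = 6.45/0.116 = 55.603 s.
C approaches C_in exponentially: C(t) = C_in + (C₀ − C_in) e^(−t/τ).
C(92.8) = 2.30 + (0.299 − 2.30)·e^(−92.8/55.603) = 2.30 + (-2.0010)·0.18844 = 1.9229 g/L.

1.92 g/L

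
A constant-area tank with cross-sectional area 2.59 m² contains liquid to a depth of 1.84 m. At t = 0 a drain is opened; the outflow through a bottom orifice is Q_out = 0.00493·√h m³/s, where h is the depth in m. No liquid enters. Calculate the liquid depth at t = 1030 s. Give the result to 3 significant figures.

A dh/dt = −Q_out = −0.00493 √h.
This is separable: 2 d(√h)/dt = −0.00493/A, so √h = √h₀ − (0.00493/(2A)) t.
√h = √1.84 − 0.00493·1030/(2·2.59) = 1.3565 − 0.98029 = 0.37618.
h = 0.37618² = 0.14151 m.

0.142 m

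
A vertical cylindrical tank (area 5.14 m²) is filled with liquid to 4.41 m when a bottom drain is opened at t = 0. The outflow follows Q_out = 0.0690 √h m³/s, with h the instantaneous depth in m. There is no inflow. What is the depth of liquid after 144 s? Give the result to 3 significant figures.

1.28 m

Accumulation of liquid (constant cross-section A): A dh/dt = −0.0690 √h.
This is separable: 2 d(√h)/dt = −0.0690/A, so √h = √h₀ − (0.0690/(2A)) t.
√h = √4.41 − 0.0690·144/(2·5.14) = 2.1000 − 0.96654 = 1.1335.
h = 1.1335² = 1.2847 m.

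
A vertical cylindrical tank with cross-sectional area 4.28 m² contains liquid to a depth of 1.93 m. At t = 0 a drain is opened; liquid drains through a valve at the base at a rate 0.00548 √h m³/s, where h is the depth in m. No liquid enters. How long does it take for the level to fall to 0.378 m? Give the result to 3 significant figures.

With no inflow, A dh/dt = −0.00548 √h.
Separate and integrate: 2(√h − √h₀) = −(0.00548/A) t.
t = 2A(√h₀ − √h)/0.00548 = 2·4.28·(√1.93 − √0.378)/0.00548
  = 8.5600 × (1.3892 − 0.61482) / 0.00548 = 1209.7 s.

1210 s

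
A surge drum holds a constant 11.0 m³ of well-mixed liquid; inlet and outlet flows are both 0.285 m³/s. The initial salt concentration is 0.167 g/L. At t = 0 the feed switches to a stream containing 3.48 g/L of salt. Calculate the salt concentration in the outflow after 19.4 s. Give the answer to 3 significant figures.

1.48 g/L

Unsteady species balance (constant V, well mixed): V dC/dt = Q(C_in − C).
So dC/dt = (C_in − C)/τ with τ = V/Q = 11.0/0.285 = 38.596 s.
Solution: C(t) = C_in + (C₀ − C_in) e^(−t/τ).
C(19.4) = 3.48 + (0.167 − 3.48)·e^(−19.4/38.596) = 3.48 + (-3.3130)·0.60493 = 1.4759 g/L.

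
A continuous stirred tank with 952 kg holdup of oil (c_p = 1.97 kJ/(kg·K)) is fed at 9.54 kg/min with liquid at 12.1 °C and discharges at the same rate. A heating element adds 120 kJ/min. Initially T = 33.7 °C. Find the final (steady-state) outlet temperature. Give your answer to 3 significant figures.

18.5 °C

M c_p dT/dt = ṁ c_p (T_in − T) + Q̇.
At steady state dT/dt = 0 ⇒ T_ss = T_in + Q̇/(ṁ c_p) = 12.1 + 120/(9.54·1.97) = 18.485 °C.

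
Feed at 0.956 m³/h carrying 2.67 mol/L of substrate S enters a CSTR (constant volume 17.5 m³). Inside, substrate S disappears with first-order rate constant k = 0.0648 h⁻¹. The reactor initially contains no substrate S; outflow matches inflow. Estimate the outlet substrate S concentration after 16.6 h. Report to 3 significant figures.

1.05 mol/L

Accumulation = in − out − consumed: V dC/dt = Q C_in − Q C − k V C.
This is linear with rate a = Q/V + k = 0.11943 h⁻¹.
C_ss = Q C_in/(Q + kV) = 1.2213 mol/L; C(t) = C_ss + (C₀ − C_ss) e^(−a t).
C(16.6) = 1.2213 + (-1.2213)·e^(−0.11943·16.6) = 1.2213 + (-1.2213)·0.13772 = 1.0531 mol/L.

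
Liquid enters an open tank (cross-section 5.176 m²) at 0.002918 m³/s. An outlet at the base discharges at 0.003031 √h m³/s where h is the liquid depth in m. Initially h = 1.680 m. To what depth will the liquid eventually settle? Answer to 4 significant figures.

Level balance: A dh/dt = 0.002918 − 0.003031 √h. Setting dh/dt = 0:
Q_in = 0.003031 √h_ss ⇒ √h_ss = 0.002918/0.003031 = 0.962719.
h_ss = 0.962719² = 0.926827 m. (Since h₀ = 1.680 m > h_ss, the level will fall toward this value.)

0.9268 m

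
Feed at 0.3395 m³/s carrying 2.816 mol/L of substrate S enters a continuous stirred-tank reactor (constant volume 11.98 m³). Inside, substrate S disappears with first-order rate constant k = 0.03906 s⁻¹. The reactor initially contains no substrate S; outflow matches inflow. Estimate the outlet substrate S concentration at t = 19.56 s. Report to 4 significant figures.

0.8672 mol/L

V dC/dt = Q(C_in − C) − k V C.
dC/dt = (Q/V) C_in − (Q/V + k) C; effective rate a = Q/V + k = 0.0283389 + 0.03906 = 0.0673989 s⁻¹.
C_ss = Q C_in/(Q + kV) = 1.18403 mol/L; C(t) = C_ss + (C₀ − C_ss) e^(−a t).
C(19.56) = 1.18403 + (-1.18403)·e^(−0.0673989·19.56) = 1.18403 + (-1.18403)·0.267584 = 0.867203 mol/L.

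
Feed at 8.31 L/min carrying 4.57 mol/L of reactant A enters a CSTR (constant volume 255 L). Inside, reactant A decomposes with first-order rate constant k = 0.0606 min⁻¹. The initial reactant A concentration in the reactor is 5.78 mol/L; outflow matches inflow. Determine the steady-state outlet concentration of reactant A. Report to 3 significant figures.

1.60 mol/L

Species balance: V dC/dt = Q C_in − Q C − k V C.
At steady state: 0 = Q C_in − (Q + kV) C_ss, so C_ss = Q C_in/(Q + kV).
C_ss = 8.31·4.57/(8.31 + 0.0606·255) = 37.977/23.763 = 1.5981 mol/L.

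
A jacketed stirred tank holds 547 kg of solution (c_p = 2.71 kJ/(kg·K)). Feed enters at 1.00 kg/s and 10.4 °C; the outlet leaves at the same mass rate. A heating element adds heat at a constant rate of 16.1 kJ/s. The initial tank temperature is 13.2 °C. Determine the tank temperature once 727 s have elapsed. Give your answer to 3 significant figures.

Energy balance: M c_p dT/dt = ṁ c_p (T_in − T) + 16.1.
τ = M/ṁ = 547.00 s; T_ss = T_in + Q̇/(ṁ c_p) = 10.4 + 16.1/(1.00·2.71) = 16.341 °C.
Integrating: T(t) = T_ss + (T₀ − T_ss) e^(−t/τ).
T(727) = 16.341 + (-3.1410)·e^(−727/547.00) = 16.341 + (-3.1410)·0.26472 = 15.509 °C.

15.5 °C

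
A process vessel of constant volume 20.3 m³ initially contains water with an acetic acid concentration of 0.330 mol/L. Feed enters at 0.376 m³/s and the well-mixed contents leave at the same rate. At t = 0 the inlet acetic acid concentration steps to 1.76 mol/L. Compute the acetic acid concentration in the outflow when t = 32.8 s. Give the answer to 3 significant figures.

Species balance on the tank: V dC/dt = Q(C_in − C).
Time constant τ = V/Q = 20.3/0.376 = 53.989 s.
C approaches C_in exponentially: C(t) = C_in + (C₀ − C_in) e^(−t/τ).
C(32.8) = 1.76 + (0.330 − 1.76)·e^(−32.8/53.989) = 1.76 + (-1.4300)·0.54470 = 0.98108 mol/L.

0.981 mol/L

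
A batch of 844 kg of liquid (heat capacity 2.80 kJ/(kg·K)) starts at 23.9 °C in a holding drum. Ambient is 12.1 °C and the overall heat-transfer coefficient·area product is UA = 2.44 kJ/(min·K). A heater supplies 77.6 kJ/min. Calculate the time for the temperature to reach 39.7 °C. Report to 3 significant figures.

1510 min

Lumped-capacitance energy balance: M c_p dT/dt = UA(T_amb − T) + Q̇.
τ = M c_p/UA = 968.52 min; T_ss = T_amb + Q̇/UA = 12.1 + 77.6/2.44 = 43.903 °C.
T(t) = T_ss + (T₀ − T_ss)e^(−t/τ); set T = 39.7:
t = −τ ln[(T − T_ss)/(T₀ − T_ss)] = −968.52 · ln(0.21013) = 1510.9 min.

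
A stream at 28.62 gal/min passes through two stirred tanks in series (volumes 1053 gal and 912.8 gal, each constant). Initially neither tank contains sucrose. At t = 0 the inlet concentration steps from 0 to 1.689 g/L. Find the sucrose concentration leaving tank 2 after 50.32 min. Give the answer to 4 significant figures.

Each tank obeys Vᵢ dCᵢ/dt = Q(Cᵢ₋₁ − Cᵢ), so τᵢ = Vᵢ/Q.
τ₁ = 1053/28.62 = 36.7925 min; τ₂ = 912.8/28.62 = 31.8938 min.
Solving the cascade with C₁(0)=C₂(0)=0 gives C₂(t) = C_in[1 − (τ₁ e^(−t/τ₁) − τ₂ e^(−t/τ₂))/(τ₁ − τ₂)].
At t = 50.32: e^(−t/τ₁) = 0.254699, e^(−t/τ₂) = 0.206442.
C₂ = 1.689·[1 − (36.7925·0.254699 − 31.8938·0.206442)/(4.89867)] = 1.689·0.431110 = 0.728146 g/L.

0.7281 g/L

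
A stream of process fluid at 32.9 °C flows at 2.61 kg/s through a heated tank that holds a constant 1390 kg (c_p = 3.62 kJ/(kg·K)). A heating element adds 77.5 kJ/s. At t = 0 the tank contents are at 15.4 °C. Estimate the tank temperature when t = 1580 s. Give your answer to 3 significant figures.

Unsteady energy balance on the tank contents: M c_p dT/dt = ṁ c_p (T_in − T) + 77.5.
τ = M/ṁ = 532.57 s; T_ss = T_in + Q̇/(ṁ c_p) = 32.9 + 77.5/(2.61·3.62) = 41.103 °C.
This is linear first-order; T(t) = T_ss + (T₀ − T_ss) e^(−t/τ).
T(1580) = 41.103 + (-25.703)·e^(−1580/532.57) = 41.103 + (-25.703)·0.051470 = 39.780 °C.

39.8 °C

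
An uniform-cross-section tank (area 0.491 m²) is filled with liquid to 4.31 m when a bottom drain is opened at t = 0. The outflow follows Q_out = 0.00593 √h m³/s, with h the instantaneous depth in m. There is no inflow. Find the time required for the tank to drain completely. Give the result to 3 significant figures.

A dh/dt = −Q_out = −0.00593 √h.
Separate and integrate: 2(√h − √h₀) = −(0.00593/A) t.
Tank is empty when √h = 0: t_empty = 2A√h₀/0.00593.
t_empty = 2·0.491·√4.31/0.00593 = 0.98200·2.0761/0.00593 = 343.79 s.

344 s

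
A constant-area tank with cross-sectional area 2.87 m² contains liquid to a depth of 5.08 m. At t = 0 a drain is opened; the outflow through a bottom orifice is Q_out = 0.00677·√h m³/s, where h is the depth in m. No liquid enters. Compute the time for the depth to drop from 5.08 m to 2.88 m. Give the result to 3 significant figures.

A dh/dt = −Q_out = −0.00677 √h.
This is separable: 2 d(√h)/dt = −0.00677/A, so √h = √h₀ − (0.00677/(2A)) t.
t = 2A(√h₀ − √h)/0.00677 = 2·2.87·(√5.08 − √2.88)/0.00677
  = 5.7400 × (2.2539 − 1.6971) / 0.00677 = 472.11 s.

472 s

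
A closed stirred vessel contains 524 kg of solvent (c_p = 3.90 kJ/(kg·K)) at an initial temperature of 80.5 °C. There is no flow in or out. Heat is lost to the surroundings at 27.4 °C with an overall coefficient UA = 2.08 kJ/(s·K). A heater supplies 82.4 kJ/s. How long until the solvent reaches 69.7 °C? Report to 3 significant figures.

M c_p dT/dt = −UA(T − T_amb) + Q̇.
τ = M c_p/UA = 982.50 s; T_ss = T_amb + Q̇/UA = 27.4 + 82.4/2.08 = 67.015 °C.
T(t) = T_ss + (T₀ − T_ss)e^(−t/τ); set T = 69.7:
t = −τ ln[(T − T_ss)/(T₀ − T_ss)] = −982.50 · ln(0.19909) = 1585.8 s.

1590 s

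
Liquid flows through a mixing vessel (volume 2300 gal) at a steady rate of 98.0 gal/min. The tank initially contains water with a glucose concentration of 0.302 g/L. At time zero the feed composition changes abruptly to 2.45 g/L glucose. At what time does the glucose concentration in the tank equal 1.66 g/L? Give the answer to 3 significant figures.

Species balance: V dC/dt = Q(C_in − C) ⇒ τ = V/Q = 23.469 min.
C(t) = C_in + (C₀ − C_in) e^(−t/τ). Set C = 1.66 and solve for t:
e^(−t/τ) = (C − C_in)/(C₀ − C_in) = (1.66 − 2.45)/(0.302 − 2.45) = 0.36778
t = −τ ln(…) = 23.469 × 1.0003 = 23.475 min.

23.5 min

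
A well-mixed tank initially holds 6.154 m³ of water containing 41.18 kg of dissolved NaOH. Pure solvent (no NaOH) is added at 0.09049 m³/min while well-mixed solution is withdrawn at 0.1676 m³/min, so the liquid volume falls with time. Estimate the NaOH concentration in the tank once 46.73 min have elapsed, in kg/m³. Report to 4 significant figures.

2.380 kg/m³

Total volume: dV/dt = Q_in − Q_out = -0.0771100 m³/min, so V(t) = 6.154 − 0.0771100 t and V(46.73) = 2.55065 m³.
No NaOH enters, so dm/dt = −Q_out · (m/V).
dm/m = −Q_out dt/(V₀ − 0.0771100 t); integrating gives ln(m/m₀) = −(Q_out/(Q_in−Q_out)) ln(V/V₀).
m = m₀ (V₀/V)^(Q_out/(Q_in−Q_out)) = 41.18 × (6.154/2.55065)^(-2.17352) = 6.07157 kg.
C = m/V = 6.07157/2.55065 = 2.38040 kg/m³.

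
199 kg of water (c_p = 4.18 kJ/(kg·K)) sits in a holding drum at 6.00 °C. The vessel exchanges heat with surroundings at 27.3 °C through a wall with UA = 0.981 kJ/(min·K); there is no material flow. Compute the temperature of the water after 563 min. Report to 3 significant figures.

16.3 °C

M c_p dT/dt = −UA(T − T_amb).
dT/dt = (T_ss − T)/τ with T_ss = T_amb = 27.300 °C, τ = M c_p/UA = 199·4.18/0.981 = 847.93 min.
Solution: T(t) = T_ss + (T₀ − T_ss) e^(−t/τ).
T(563) = 27.300 + (-21.300)·0.51480 = 16.335 °C.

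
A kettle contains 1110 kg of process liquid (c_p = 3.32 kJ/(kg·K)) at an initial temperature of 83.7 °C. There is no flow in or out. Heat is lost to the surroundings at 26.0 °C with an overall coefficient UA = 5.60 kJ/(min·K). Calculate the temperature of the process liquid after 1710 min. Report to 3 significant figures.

30.3 °C

Energy balance: M c_p dT/dt = −UA(T − T_amb).
dT/dt = (T_ss − T)/τ with T_ss = T_amb = 26.000 °C, τ = M c_p/UA = 1110·3.32/5.60 = 658.07 min.
Solution: T(t) = T_ss + (T₀ − T_ss) e^(−t/τ).
T(1710) = 26.000 + (57.700)·0.074385 = 30.292 °C.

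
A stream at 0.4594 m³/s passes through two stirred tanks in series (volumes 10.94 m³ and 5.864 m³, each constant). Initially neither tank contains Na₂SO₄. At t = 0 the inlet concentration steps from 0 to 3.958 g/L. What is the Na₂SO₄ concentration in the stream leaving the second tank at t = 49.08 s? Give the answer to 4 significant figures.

2.970 g/L

Each tank obeys Vᵢ dCᵢ/dt = Q(Cᵢ₋₁ − Cᵢ), so τᵢ = Vᵢ/Q.
τ₁ = 10.94/0.4594 = 23.8137 s; τ₂ = 5.864/0.4594 = 12.7645 s.
Solving the cascade with C₁(0)=C₂(0)=0 gives C₂(t) = C_in[1 − (τ₁ e^(−t/τ₁) − τ₂ e^(−t/τ₂))/(τ₁ − τ₂)].
At t = 49.08: e^(−t/τ₁) = 0.127326, e^(−t/τ₂) = 0.0213854.
C₂ = 3.958·[1 − (23.8137·0.127326 − 12.7645·0.0213854)/(11.0492)] = 3.958·0.750286 = 2.96963 g/L.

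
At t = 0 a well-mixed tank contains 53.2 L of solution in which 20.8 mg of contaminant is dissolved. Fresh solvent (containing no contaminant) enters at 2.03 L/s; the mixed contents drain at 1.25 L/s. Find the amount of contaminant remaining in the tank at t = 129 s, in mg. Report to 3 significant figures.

3.79 mg

Total volume: dV/dt = Q_in − Q_out = 0.78000 L/s, so V(t) = 53.2 + 0.78000 t and V(129) = 153.82 L.
Species balance (pure solvent in): dm/dt = −Q_out · m/V(t).
dm/m = −Q_out dt/(V₀ + 0.78000 t); integrating gives ln(m/m₀) = −(Q_out/(Q_in−Q_out)) ln(V/V₀).
m = m₀ (V₀/V)^(Q_out/(Q_in−Q_out)) = 20.8 × (53.2/153.82)^(1.6026) = 3.7942 mg.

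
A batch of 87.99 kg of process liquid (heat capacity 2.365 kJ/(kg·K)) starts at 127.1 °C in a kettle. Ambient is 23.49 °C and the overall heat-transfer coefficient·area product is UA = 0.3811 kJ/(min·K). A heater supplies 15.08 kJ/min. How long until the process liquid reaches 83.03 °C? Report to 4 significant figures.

M c_p dT/dt = −UA(T − T_amb) + Q̇.
τ = M c_p/UA = 546.041 min; T_ss = T_amb + Q̇/UA = 23.49 + 15.08/0.3811 = 63.0597 °C.
T(t) = T_ss + (T₀ − T_ss)e^(−t/τ); set T = 83.03:
t = −τ ln[(T − T_ss)/(T₀ − T_ss)] = −546.041 · ln(0.311840) = 636.283 min.

636.3 min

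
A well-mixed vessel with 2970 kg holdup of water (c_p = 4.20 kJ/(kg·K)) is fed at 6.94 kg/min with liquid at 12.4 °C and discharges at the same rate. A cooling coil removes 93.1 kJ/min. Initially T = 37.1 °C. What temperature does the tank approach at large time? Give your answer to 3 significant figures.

9.21 °C

M c_p dT/dt = ṁ c_p (T_in − T) − Q̇.
At steady state dT/dt = 0 ⇒ T_ss = T_in − Q̇/(ṁ c_p) = 12.4 − 93.1/(6.94·4.20) = 9.2060 °C.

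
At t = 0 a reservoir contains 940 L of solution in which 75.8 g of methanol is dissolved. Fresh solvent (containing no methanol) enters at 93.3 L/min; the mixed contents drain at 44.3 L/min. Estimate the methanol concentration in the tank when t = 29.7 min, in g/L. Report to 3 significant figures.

Let m(t) be the amount of methanol. Volume: V(t) = V₀ + (Q_in − Q_out) t = 940 + 49.000 t; V(29.7) = 2395.3 L.
No methanol enters, so dm/dt = −Q_out · (m/V).
Separate: dm/m = −Q_out dt/V(t) ⇒ ln(m/m₀) = −(Q_out/(Q_in−Q_out)) ln(V/V₀).
m = m₀ (V₀/V)^(Q_out/(Q_in−Q_out)) = 75.8 × (940/2395.3)^(0.90408) = 32.539 g.
C = m/V = 32.539/2395.3 = 0.013584 g/L.

0.0136 g/L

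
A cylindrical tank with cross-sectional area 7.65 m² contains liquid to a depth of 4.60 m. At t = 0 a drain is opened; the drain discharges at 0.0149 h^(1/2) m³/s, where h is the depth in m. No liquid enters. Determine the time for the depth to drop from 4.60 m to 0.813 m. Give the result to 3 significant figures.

1280 s

With no inflow, A dh/dt = −0.0149 √h.
This is separable: 2 d(√h)/dt = −0.0149/A, so √h = √h₀ − (0.0149/(2A)) t.
t = 2A(√h₀ − √h)/0.0149 = 2·7.65·(√4.60 − √0.813)/0.0149
  = 15.300 × (2.1448 − 0.90167) / 0.0149 = 1276.5 s.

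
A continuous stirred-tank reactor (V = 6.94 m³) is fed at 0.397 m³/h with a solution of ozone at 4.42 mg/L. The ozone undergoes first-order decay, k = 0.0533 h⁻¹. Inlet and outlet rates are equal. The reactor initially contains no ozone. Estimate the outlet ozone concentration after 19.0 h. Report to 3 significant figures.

Accumulation = in − out − consumed: V dC/dt = Q C_in − Q C − k V C.
dC/dt = (Q/V) C_in − (Q/V + k) C; effective rate a = Q/V + k = 0.057205 + 0.0533 = 0.11050 h⁻¹.
C_ss = Q C_in/(Q + kV) = 2.2881 mg/L; C(t) = C_ss + (C₀ − C_ss) e^(−a t).
C(19.0) = 2.2881 + (-2.2881)·e^(−0.11050·19.0) = 2.2881 + (-2.2881)·0.12251 = 2.0078 mg/L.

2.01 mg/L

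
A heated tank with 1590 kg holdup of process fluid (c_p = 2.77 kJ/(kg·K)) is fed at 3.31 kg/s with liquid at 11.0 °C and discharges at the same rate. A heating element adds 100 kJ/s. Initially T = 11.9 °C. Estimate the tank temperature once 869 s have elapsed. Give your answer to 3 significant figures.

M c_p dT/dt = ṁ c_p (T_in − T) + Q̇.
τ = M/ṁ = 480.36 s; T_ss = T_in + Q̇/(ṁ c_p) = 11.0 + 100/(3.31·2.77) = 21.907 °C.
This is linear first-order; T(t) = T_ss + (T₀ − T_ss) e^(−t/τ).
T(869) = 21.907 + (-10.007)·e^(−869/480.36) = 21.907 + (-10.007)·0.16381 = 20.267 °C.

20.3 °C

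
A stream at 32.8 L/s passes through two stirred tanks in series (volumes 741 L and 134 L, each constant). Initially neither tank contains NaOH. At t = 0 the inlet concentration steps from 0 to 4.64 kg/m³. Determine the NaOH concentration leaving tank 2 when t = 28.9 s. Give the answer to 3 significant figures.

Species balance on tank i: dCᵢ/dt = (Cᵢ₋₁ − Cᵢ)/τᵢ with τᵢ = Vᵢ/Q.
τ₁ = 741/32.8 = 22.591 s; τ₂ = 134/32.8 = 4.0854 s.
Solving the cascade with C₁(0)=C₂(0)=0 gives C₂(t) = C_in[1 − (τ₁ e^(−t/τ₁) − τ₂ e^(−t/τ₂))/(τ₁ − τ₂)].
At t = 28.9: e^(−t/τ₁) = 0.27825, e^(−t/τ₂) = 0.00084681.
C₂ = 4.64·[1 − (22.591·0.27825 − 4.0854·0.00084681)/(18.506)] = 4.64·0.66051 = 3.0648 kg/m³.

3.06 kg/m³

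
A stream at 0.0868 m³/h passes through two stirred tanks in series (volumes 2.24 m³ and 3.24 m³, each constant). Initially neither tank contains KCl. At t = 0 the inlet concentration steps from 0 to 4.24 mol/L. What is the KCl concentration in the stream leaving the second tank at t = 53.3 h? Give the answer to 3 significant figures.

2.15 mol/L

Time constants: τᵢ = Vᵢ/Q for each well-mixed tank.
τ₁ = 2.24/0.0868 = 25.806 h; τ₂ = 3.24/0.0868 = 37.327 h.
Tank 1: C₁ = C_in(1 − e^(−t/τ₁)). Tank 2 (τ₁ ≠ τ₂): C₂ = C_in[1 − (τ₁ e^(−t/τ₁) − τ₂ e^(−t/τ₂))/(τ₁ − τ₂)].
At t = 53.3: e^(−t/τ₁) = 0.12677, e^(−t/τ₂) = 0.23981.
C₂ = 4.24·[1 − (25.806·0.12677 − 37.327·0.23981)/(-11.521)] = 4.24·0.50699 = 2.1496 mol/L.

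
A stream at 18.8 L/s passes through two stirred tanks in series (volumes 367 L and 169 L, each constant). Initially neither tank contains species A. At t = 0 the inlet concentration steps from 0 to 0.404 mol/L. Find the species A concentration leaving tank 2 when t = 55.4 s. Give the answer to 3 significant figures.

Species balance on tank i: dCᵢ/dt = (Cᵢ₋₁ − Cᵢ)/τᵢ with τᵢ = Vᵢ/Q.
τ₁ = 367/18.8 = 19.521 s; τ₂ = 169/18.8 = 8.9894 s.
Tank 1: C₁ = C_in(1 − e^(−t/τ₁)). Tank 2 (τ₁ ≠ τ₂): C₂ = C_in[1 − (τ₁ e^(−t/τ₁) − τ₂ e^(−t/τ₂))/(τ₁ − τ₂)].
At t = 55.4: e^(−t/τ₁) = 0.058547, e^(−t/τ₂) = 0.0021063.
C₂ = 0.404·[1 − (19.521·0.058547 − 8.9894·0.0021063)/(10.532)] = 0.404·0.89328 = 0.36088 mol/L.

0.361 mol/L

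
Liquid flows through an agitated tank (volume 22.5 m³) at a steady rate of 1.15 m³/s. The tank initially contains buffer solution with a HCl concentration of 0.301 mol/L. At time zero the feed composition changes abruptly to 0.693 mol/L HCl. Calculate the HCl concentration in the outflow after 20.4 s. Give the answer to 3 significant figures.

Transient balance on the dissolved component: V dC/dt = Q(C_in − C).
Rewrite as dC/dt + C/τ = C_in/τ, τ = V/Q = 19.565 s.
This is linear first-order; C(t) = C_in + (C₀ − C_in) e^(−t/τ).
C(20.4) = 0.693 + (0.301 − 0.693)·e^(−20.4/19.565) = 0.693 + (-0.39200)·0.35251 = 0.55481 mol/L.

0.555 mol/L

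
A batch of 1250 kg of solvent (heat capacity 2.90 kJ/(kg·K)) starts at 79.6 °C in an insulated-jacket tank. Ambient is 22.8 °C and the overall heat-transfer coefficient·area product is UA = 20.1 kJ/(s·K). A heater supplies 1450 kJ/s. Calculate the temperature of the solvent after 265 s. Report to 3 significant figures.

Energy balance: M c_p dT/dt = −UA(T − T_amb) + Q̇.
dT/dt = (T_ss − T)/τ with T_ss = T_amb + Q̇/UA = 22.8 + 1450/20.1 = 94.939 °C, τ = M c_p/UA = 1250·2.90/20.1 = 180.35 s.
Solution: T(t) = T_ss + (T₀ − T_ss) e^(−t/τ).
T(265) = 94.939 + (-15.339)·0.23007 = 91.410 °C.

91.4 °C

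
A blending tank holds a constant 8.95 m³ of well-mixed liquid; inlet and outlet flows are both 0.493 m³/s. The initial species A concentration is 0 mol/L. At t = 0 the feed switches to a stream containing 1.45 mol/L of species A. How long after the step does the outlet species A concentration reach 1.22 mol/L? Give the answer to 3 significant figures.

33.4 s

Mass balance on the solute (V constant): V dC/dt = Q(C_in − C), so τ = V/Q = 18.154 s.
C(t) = C_in + (C₀ − C_in) e^(−t/τ). Set C = 1.22 and solve for t:
e^(−t/τ) = (C − C_in)/(C₀ − C_in) = (1.22 − 1.45)/(0 − 1.45) = 0.15862
t = −τ ln(…) = 18.154 × 1.8412 = 33.426 s.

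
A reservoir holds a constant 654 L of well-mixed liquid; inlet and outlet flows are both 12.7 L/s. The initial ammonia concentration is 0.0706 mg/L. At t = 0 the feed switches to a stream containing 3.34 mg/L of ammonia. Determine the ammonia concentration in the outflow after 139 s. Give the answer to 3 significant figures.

3.12 mg/L

Species balance on the tank: V dC/dt = Q(C_in − C).
Rewrite as dC/dt + C/τ = C_in/τ, τ = V/Q = 51.496 s.
This is linear first-order; C(t) = C_in + (C₀ − C_in) e^(−t/τ).
C(139) = 3.34 + (0.0706 − 3.34)·e^(−139/51.496) = 3.34 + (-3.2694)·0.067257 = 3.1201 mg/L.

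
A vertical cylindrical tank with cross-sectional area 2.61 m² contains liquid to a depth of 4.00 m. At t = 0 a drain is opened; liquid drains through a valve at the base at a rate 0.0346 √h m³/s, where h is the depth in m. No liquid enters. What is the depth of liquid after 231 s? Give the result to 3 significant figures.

A dh/dt = −Q_out = −0.0346 √h.
This is separable: 2 d(√h)/dt = −0.0346/A, so √h = √h₀ − (0.0346/(2A)) t.
√h = √4.00 − 0.0346·231/(2·2.61) = 2.0000 − 1.5311 = 0.46885.
h = 0.46885² = 0.21982 m.

0.220 m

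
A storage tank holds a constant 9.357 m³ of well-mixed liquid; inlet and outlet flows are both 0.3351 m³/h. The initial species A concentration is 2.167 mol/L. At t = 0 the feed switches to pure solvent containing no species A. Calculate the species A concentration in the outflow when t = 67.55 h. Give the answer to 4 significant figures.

0.1929 mol/L

Accumulation = in − out for the solute gives V dC/dt = Q(C_in − C).
Rewrite as dC/dt + C/τ = C_in/τ, τ = V/Q = 27.9230 h.
Solution: C(t) = C_in + (C₀ − C_in) e^(−t/τ).
C(67.55) = 0 + (2.167 − 0)·e^(−67.55/27.9230) = 0 + (2.16700)·0.0889971 = 0.192857 mol/L.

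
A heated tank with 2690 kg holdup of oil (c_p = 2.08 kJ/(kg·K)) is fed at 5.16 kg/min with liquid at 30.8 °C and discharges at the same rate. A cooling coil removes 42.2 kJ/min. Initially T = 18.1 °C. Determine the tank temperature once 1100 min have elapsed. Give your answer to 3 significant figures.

M c_p dT/dt = ṁ c_p (T_in − T) − Q̇.
Rearrange: dT/dt = (T_ss − T)/τ with τ = M/ṁ = 521.32 min and T_ss = T_in − Q̇/(ṁ c_p) = 26.868 °C.
Integrating: T(t) = T_ss + (T₀ − T_ss) e^(−t/τ).
T(1100) = 26.868 + (-8.7681)·e^(−1100/521.32) = 26.868 + (-8.7681)·0.12123 = 25.805 °C.

25.8 °C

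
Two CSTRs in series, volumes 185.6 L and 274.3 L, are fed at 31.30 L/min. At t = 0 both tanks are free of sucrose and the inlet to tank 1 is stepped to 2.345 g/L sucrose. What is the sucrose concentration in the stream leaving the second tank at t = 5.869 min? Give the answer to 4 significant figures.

Each tank obeys Vᵢ dCᵢ/dt = Q(Cᵢ₋₁ − Cᵢ), so τᵢ = Vᵢ/Q.
τ₁ = 185.6/31.30 = 5.92971 min; τ₂ = 274.3/31.30 = 8.76358 min.
Solving the cascade with C₁(0)=C₂(0)=0 gives C₂(t) = C_in[1 − (τ₁ e^(−t/τ₁) − τ₂ e^(−t/τ₂))/(τ₁ − τ₂)].
At t = 5.869: e^(−t/τ₁) = 0.371665, e^(−t/τ₂) = 0.511860.
C₂ = 2.345·[1 − (5.92971·0.371665 − 8.76358·0.511860)/(-2.83387)] = 2.345·0.194789 = 0.456781 g/L.

0.4568 g/L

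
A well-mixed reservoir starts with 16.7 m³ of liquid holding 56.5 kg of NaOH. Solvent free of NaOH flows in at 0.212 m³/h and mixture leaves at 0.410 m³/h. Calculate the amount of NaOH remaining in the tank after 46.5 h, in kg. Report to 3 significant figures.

Total volume: dV/dt = Q_in − Q_out = -0.19800 m³/h, so V(t) = 16.7 − 0.19800 t and V(46.5) = 7.4930 m³.
Solute balance: dm/dt = 0 − Q_out C = −Q_out m/V(t).
Separate: dm/m = −Q_out dt/V(t) ⇒ ln(m/m₀) = −(Q_out/(Q_in−Q_out)) ln(V/V₀).
m = m₀ (V₀/V)^(Q_out/(Q_in−Q_out)) = 56.5 × (16.7/7.4930)^(-2.0707) = 10.748 kg.

10.7 kg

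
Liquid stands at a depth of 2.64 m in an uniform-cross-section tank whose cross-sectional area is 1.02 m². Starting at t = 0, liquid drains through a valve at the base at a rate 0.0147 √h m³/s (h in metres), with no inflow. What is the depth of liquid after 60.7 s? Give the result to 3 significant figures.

Unsteady balance on liquid volume: A dh/dt = −0.0147 √h.
∫ h^(−1/2) dh = −(0.0147/A) ∫ dt, giving 2√h = 2√h₀ − (0.0147/A) t.
√h = √2.64 − 0.0147·60.7/(2·1.02) = 1.6248 − 0.43740 = 1.1874.
h = 1.1874² = 1.4099 m.

1.41 m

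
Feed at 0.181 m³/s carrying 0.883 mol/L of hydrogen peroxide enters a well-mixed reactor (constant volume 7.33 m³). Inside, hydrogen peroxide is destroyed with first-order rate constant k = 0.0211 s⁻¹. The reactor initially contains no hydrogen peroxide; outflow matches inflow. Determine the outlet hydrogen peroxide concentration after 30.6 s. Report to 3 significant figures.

0.359 mol/L

Accumulation = in − out − consumed: V dC/dt = Q C_in − Q C − k V C.
dC/dt = (Q/V) C_in − (Q/V + k) C; effective rate a = Q/V + k = 0.024693 + 0.0211 = 0.045793 s⁻¹.
C_ss = Q C_in/(Q + kV) = 0.47614 mol/L; C(t) = C_ss + (C₀ − C_ss) e^(−a t).
C(30.6) = 0.47614 + (-0.47614)·e^(−0.045793·30.6) = 0.47614 + (-0.47614)·0.24628 = 0.35887 mol/L.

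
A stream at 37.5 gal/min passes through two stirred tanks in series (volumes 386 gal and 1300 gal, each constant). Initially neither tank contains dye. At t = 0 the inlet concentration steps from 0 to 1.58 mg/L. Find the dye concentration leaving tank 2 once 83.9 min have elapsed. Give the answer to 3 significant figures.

1.38 mg/L

Time constants: τᵢ = Vᵢ/Q for each well-mixed tank.
τ₁ = 386/37.5 = 10.293 min; τ₂ = 1300/37.5 = 34.667 min.
Tank 1: C₁ = C_in(1 − e^(−t/τ₁)). Tank 2 (τ₁ ≠ τ₂): C₂ = C_in[1 − (τ₁ e^(−t/τ₁) − τ₂ e^(−t/τ₂))/(τ₁ − τ₂)].
At t = 83.9: e^(−t/τ₁) = 0.00028847, e^(−t/τ₂) = 0.088905.
C₂ = 1.58·[1 − (10.293·0.00028847 − 34.667·0.088905)/(-24.373)] = 1.58·0.87367 = 1.3804 mg/L.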